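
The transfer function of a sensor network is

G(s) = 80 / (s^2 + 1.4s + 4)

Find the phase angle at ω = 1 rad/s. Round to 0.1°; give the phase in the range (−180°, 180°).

At s = jω = j1:
quadratic: (j1)² + 1.4·j1 + 4 = 3 + j1.4 → |·| ≈ 3.3106, ∠ ≈ 25.02°
∠G = 0.00° − 25.02° = -25.02°

-25.0°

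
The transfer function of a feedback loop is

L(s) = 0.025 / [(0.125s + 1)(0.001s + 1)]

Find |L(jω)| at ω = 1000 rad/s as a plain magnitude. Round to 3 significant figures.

At ω = 1000 rad/s:
pole (1 + j1000·0.125) = 1 + j125 → |·| ≈ 125, ∠ ≈ 89.54°
pole (1 + j1000·0.001) = 1 + j1 → |·| ≈ 1.4142, ∠ ≈ 45.00°
|L| = 0.025 · 1 / (125 · 1.4142) ≈ 0.00014142

0.000141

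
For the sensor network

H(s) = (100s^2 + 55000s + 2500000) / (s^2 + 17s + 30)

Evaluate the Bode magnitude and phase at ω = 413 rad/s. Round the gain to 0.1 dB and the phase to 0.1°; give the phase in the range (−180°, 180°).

Substitute s = j413:
Numerator: 100(j413)^2 + 55000(j413) + 2500000 = -14556900 + j22715000
Denominator: (j413)^2 + 17(j413) + 30 = -170539 + j7021
|N| = √(14556900² + 22715000²) ≈ 2.6979e+07, ∠N ≈ 122.65°
|D| = √(170539² + 7021²) ≈ 1.7068e+05, ∠D ≈ 177.64°
|H| = 2.6979e+07 / 1.7068e+05 ≈ 158.07
Gain = 20 log₁₀(158.07) ≈ 43.98 dB
∠H = 122.65° − 177.64° = -54.99°

44.0 dB, -55.0°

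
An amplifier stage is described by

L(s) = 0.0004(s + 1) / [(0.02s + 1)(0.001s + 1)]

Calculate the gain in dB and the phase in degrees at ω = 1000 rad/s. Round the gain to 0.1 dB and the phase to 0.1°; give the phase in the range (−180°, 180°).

-37.0 dB, -42.2°

At ω = 1000 rad/s:
zero (1 + j1000·1) = 1 + j1000 → |·| ≈ 1000, ∠ ≈ 89.94°
pole (1 + j1000·0.02) = 1 + j20 → |·| ≈ 20.025, ∠ ≈ 87.14°
pole (1 + j1000·0.001) = 1 + j1 → |·| ≈ 1.4142, ∠ ≈ 45.00°
|L| = 0.0004 · 1000 / (20.025 · 1.4142) ≈ 0.014125
Gain = 20 log₁₀(0.014125) ≈ -37.00 dB
∠L = (89.94°) − (87.14° + 45.00°) = -42.20°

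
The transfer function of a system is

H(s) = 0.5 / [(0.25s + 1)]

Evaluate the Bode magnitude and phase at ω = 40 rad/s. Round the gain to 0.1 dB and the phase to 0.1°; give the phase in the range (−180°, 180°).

-26.1 dB, -84.3°

At ω = 40 rad/s:
pole (1 + j40·0.25) = 1 + j10 → |·| ≈ 10.05, ∠ ≈ 84.29°
|H| = 0.5 · 1 / (10.05) ≈ 0.049751
Gain = 20 log₁₀(0.049751) ≈ -26.06 dB
∠H = (0°) − (84.29°) = -84.29°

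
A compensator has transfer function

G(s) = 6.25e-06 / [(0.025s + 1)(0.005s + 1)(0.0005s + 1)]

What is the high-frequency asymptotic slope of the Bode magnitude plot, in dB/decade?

Each pole contributes −20 dB/decade at high frequency; each zero contributes +20 dB/decade.
Net: 0 zero(s) − 3 pole(s) → -60 dB/decade.

-60 dB/decade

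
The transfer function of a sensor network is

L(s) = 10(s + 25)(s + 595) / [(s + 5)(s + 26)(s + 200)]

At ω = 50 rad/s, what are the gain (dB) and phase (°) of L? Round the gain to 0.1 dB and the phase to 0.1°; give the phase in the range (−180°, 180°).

At s = jω = j50:
zero (s+25): 25 + j50 → |·| = √(25²+50²) = √3125 ≈ 55.902, ∠ = arctan(50/25) ≈ 63.43°
zero (s+595): 595 + j50 → |·| = √(595²+50²) = √356525 ≈ 597.1, ∠ = arctan(50/595) ≈ 4.80°
pole (s+5): 5 + j50 → |·| = √(5²+50²) = √2525 ≈ 50.249, ∠ = arctan(50/5) ≈ 84.29°
pole (s+26): 26 + j50 → |·| = √(26²+50²) = √3176 ≈ 56.356, ∠ = arctan(50/26) ≈ 62.53°
pole (s+200): 200 + j50 → |·| = √(200²+50²) = √42500 ≈ 206.16, ∠ = arctan(50/200) ≈ 14.04°
|L| = 10 · 33379 / 5.8381e+05 ≈ 0.57174
Gain = 20 log₁₀(0.57174) ≈ -4.86 dB
∠L = 68.23° − 160.86° = -92.63°

-4.9 dB, -92.6°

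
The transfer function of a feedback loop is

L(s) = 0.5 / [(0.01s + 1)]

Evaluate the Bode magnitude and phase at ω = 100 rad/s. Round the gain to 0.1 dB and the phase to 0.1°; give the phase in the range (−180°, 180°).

-9.0 dB, -45.0°

At ω = 100 rad/s:
pole (1 + j100·0.01) = 1 + j1 → |·| ≈ 1.4142, ∠ ≈ 45.00°
|L| = 0.5 · 1 / (1.4142) ≈ 0.35356
Gain = 20 log₁₀(0.35356) ≈ -9.03 dB
∠L = (0°) − (45.00°) = -45.00°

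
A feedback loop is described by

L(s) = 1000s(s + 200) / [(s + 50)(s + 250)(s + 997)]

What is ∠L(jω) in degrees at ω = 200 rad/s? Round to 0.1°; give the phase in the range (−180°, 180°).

9.0°

At s = jω = j200:
zero (s+200): 200 + j200 → |·| = √(200²+200²) = √80000 ≈ 282.84, ∠ = arctan(200/200) ≈ 45.00°
zero at origin: s = j200 → |·| = 200, ∠ = 90.00°
pole (s+50): 50 + j200 → |·| = √(50²+200²) = √42500 ≈ 206.16, ∠ = arctan(200/50) ≈ 75.96°
pole (s+250): 250 + j200 → |·| = √(250²+200²) = √102500 ≈ 320.16, ∠ = arctan(200/250) ≈ 38.66°
pole (s+997): 997 + j200 → |·| = √(997²+200²) = √1034009 ≈ 1016.9, ∠ = arctan(200/997) ≈ 11.34°
∠L = 135.00° − 125.96° = 9.04°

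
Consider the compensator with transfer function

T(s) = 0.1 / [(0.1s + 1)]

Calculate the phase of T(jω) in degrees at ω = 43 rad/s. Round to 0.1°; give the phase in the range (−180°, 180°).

At ω = 43 rad/s:
pole (1 + j43·0.1) = 1 + j4.3 → |·| ≈ 4.4147, ∠ ≈ 76.91°
∠T = (0°) − (76.91°) = -76.91°

-76.9°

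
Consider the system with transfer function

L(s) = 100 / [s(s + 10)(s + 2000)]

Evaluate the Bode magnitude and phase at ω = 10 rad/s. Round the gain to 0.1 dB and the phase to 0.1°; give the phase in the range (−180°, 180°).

At s = jω = j10:
pole (s+10): 10 + j10 → |·| = √(10²+10²) = √200 ≈ 14.142, ∠ = arctan(10/10) ≈ 45.00°
pole (s+2000): 2000 + j10 → |·| = √(2000²+10²) = √4000100 ≈ 2000, ∠ = arctan(10/2000) ≈ 0.29°
pole at origin: |s| = 10, ∠ = 90.00° (in denominator)
|L| = 100 / 2.8284e+05 ≈ 0.00035356
Gain = 20 log₁₀(0.00035356) ≈ -69.03 dB
∠L = 0.00° − 135.29° = -135.29°

-69.0 dB, -135.3°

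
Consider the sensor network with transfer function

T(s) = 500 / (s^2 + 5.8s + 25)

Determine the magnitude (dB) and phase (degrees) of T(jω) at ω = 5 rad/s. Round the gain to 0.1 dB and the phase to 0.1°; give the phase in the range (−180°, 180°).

At s = jω = j5:
quadratic: (j5)² + 5.8·j5 + 25 = 0 + j29 → |·| ≈ 29, ∠ ≈ 90.00°
|T| = 500 / 29 ≈ 17.241
Gain = 20 log₁₀(17.241) ≈ 24.73 dB
∠T = 0.00° − 90.00° = -90.00°

24.7 dB, -90.0°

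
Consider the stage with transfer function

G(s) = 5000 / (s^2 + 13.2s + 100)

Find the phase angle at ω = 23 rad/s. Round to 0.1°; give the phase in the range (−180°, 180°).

-144.7°

At s = jω = j23:
quadratic: (j23)² + 13.2·j23 + 100 = -429 + j303.6 → |·| ≈ 525.56, ∠ ≈ 144.71°
∠G = 0.00° − 144.71° = -144.71°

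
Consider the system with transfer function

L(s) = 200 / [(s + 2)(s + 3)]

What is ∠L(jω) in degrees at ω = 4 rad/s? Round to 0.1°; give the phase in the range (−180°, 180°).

At s = jω = j4:
pole (s+2): 2 + j4 → |·| = √(2²+4²) = √20 ≈ 4.4721, ∠ = arctan(4/2) ≈ 63.43°
pole (s+3): 3 + j4 → |·| = √(3²+4²) = √25 ≈ 5, ∠ = arctan(4/3) ≈ 53.13°
∠L = 0.00° − 116.56° = -116.56°

-116.6°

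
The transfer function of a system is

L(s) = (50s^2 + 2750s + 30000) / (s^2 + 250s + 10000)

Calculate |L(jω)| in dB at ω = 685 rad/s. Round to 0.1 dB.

33.6 dB

Substitute s = j685:
Numerator: 50(j685)^2 + 2750(j685) + 30000 = -23431250 + j1883750
Denominator: (j685)^2 + 250(j685) + 10000 = -459225 + j171250
|N| = √(23431250² + 1883750²) ≈ 2.3507e+07, ∠N ≈ 175.40°
|D| = √(459225² + 171250²) ≈ 4.9012e+05, ∠D ≈ 159.55°
|L| = 2.3507e+07 / 4.9012e+05 ≈ 47.962
Gain = 20 log₁₀(47.962) ≈ 33.62 dB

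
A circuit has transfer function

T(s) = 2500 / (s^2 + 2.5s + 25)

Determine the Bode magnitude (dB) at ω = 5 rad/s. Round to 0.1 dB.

At s = jω = j5:
quadratic: (j5)² + 2.5·j5 + 25 = 0 + j12.5 → |·| ≈ 12.5, ∠ ≈ 90.00°
|T| = 2500 / 12.5 ≈ 200
Gain = 20 log₁₀(200) ≈ 46.02 dB

46.0 dB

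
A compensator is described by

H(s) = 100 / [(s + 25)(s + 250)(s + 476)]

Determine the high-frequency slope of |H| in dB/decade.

-60 dB/decade

Each pole contributes −20 dB/decade at high frequency; each zero contributes +20 dB/decade.
Net: 0 zero(s) − 3 pole(s) → -60 dB/decade.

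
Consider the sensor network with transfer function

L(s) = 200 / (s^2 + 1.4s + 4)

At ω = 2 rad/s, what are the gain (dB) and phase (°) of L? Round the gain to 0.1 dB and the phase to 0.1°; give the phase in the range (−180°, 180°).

37.1 dB, -90.0°

At s = jω = j2:
quadratic: (j2)² + 1.4·j2 + 4 = 0 + j2.8 → |·| ≈ 2.8, ∠ ≈ 90.00°
|L| = 200 / 2.8 ≈ 71.429
Gain = 20 log₁₀(71.429) ≈ 37.08 dB
∠L = 0.00° − 90.00° = -90.00°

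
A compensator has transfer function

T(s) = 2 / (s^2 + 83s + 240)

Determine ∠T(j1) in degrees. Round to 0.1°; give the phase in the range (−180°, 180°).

Substitute s = j1:
Numerator: 2 = 2 + j0
Denominator: (j1)^2 + 83(j1) + 240 = 239 + j83
|N| = √(2² + 0²) ≈ 2, ∠N ≈ 0.00°
|D| = √(239² + 83²) ≈ 253, ∠D ≈ 19.15°
∠T = 0.00° − 19.15° = -19.15°

-19.2°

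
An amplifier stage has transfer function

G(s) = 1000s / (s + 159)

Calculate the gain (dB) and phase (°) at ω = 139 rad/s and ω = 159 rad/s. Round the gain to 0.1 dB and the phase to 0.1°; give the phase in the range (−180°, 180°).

ω = 139: 56.4 dB, 48.8°; ω = 159: 57.0 dB, 45.0°

At s = jω = j139:
zero at origin: s = j139 → |·| = 139, ∠ = 90.00°
pole (s+159): 159 + j139 → |·| = √(159²+139²) = √44602 ≈ 211.19, ∠ = arctan(139/159) ≈ 41.16°
|G| = 1000 · 139 / 211.19 ≈ 658.18
Gain = 20 log₁₀(658.18) ≈ 56.37 dB
∠G = 90.00° − 41.16° = 48.84°

At s = jω = j159:
zero at origin: s = j159 → |·| = 159, ∠ = 90.00°
pole (s+159): 159 + j159 → |·| = √(159²+159²) = √50562 ≈ 224.86, ∠ = arctan(159/159) ≈ 45.00°
|G| = 1000 · 159 / 224.86 ≈ 707.11
Gain = 20 log₁₀(707.11) ≈ 56.99 dB
∠G = 90.00° − 45.00° = 45.00°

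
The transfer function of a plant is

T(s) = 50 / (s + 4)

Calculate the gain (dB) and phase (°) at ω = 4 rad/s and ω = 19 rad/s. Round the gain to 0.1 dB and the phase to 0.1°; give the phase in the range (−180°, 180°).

ω = 4: 18.9 dB, -45.0°; ω = 19: 8.2 dB, -78.1°

At s = jω = j4:
pole (s+4): 4 + j4 → |·| = √(4²+4²) = √32 ≈ 5.6569, ∠ = arctan(4/4) ≈ 45.00°
|T| = 50 / 5.6569 ≈ 8.8388
Gain = 20 log₁₀(8.8388) ≈ 18.93 dB
∠T = 0.00° − 45.00° = -45.00°

At s = jω = j19:
pole (s+4): 4 + j19 → |·| = √(4²+19²) = √377 ≈ 19.416, ∠ = arctan(19/4) ≈ 78.11°
|T| = 50 / 19.416 ≈ 2.5752
Gain = 20 log₁₀(2.5752) ≈ 8.22 dB
∠T = 0.00° − 78.11° = -78.11°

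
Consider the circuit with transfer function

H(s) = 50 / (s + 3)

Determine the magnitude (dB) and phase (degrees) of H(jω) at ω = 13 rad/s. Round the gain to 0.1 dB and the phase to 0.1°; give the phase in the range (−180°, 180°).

At s = jω = j13:
pole (s+3): 3 + j13 → |·| = √(3²+13²) = √178 ≈ 13.342, ∠ = arctan(13/3) ≈ 77.01°
|H| = 50 / 13.342 ≈ 3.7476
Gain = 20 log₁₀(3.7476) ≈ 11.48 dB
∠H = 0.00° − 77.01° = -77.01°

11.5 dB, -77.0°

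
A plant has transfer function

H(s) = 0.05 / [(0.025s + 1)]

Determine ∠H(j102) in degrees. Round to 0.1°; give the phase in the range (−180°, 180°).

At ω = 102 rad/s:
pole (1 + j102·0.025) = 1 + j2.55 → |·| ≈ 2.7391, ∠ ≈ 68.59°
∠H = (0°) − (68.59°) = -68.59°

-68.6°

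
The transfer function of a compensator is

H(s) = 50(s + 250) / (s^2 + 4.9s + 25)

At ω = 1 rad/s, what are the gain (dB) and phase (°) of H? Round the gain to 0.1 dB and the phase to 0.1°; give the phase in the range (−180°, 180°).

At s = jω = j1:
zero (s+250): 250 + j1 → |·| = √(250²+1²) = √62501 ≈ 250, ∠ = arctan(1/250) ≈ 0.23°
quadratic: (j1)² + 4.9·j1 + 25 = 24 + j4.9 → |·| ≈ 24.495, ∠ ≈ 11.54°
|H| = 50 · 250 / 24.495 ≈ 510.31
Gain = 20 log₁₀(510.31) ≈ 54.16 dB
∠H = 0.23° − 11.54° = -11.31°

54.2 dB, -11.3°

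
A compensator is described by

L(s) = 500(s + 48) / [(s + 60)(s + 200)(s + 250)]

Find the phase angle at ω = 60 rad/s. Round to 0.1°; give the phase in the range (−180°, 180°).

At s = jω = j60:
zero (s+48): 48 + j60 → |·| = √(48²+60²) = √5904 ≈ 76.837, ∠ = arctan(60/48) ≈ 51.34°
pole (s+60): 60 + j60 → |·| = √(60²+60²) = √7200 ≈ 84.853, ∠ = arctan(60/60) ≈ 45.00°
pole (s+200): 200 + j60 → |·| = √(200²+60²) = √43600 ≈ 208.81, ∠ = arctan(60/200) ≈ 16.70°
pole (s+250): 250 + j60 → |·| = √(250²+60²) = √66100 ≈ 257.1, ∠ = arctan(60/250) ≈ 13.50°
∠L = 51.34° − 75.20° = -23.86°

-23.9°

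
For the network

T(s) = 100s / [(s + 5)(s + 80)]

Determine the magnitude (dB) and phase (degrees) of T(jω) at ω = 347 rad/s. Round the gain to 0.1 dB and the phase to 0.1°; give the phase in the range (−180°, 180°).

-11.0 dB, -76.2°

At s = jω = j347:
zero at origin: s = j347 → |·| = 347, ∠ = 90.00°
pole (s+5): 5 + j347 → |·| = √(5²+347²) = √120434 ≈ 347.04, ∠ = arctan(347/5) ≈ 89.17°
pole (s+80): 80 + j347 → |·| = √(80²+347²) = √126809 ≈ 356.1, ∠ = arctan(347/80) ≈ 77.02°
|T| = 100 · 347 / 1.2358e+05 ≈ 0.28079
Gain = 20 log₁₀(0.28079) ≈ -11.03 dB
∠T = 90.00° − 166.19° = -76.19°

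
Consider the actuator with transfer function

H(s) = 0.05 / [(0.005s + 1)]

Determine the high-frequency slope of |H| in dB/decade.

-20 dB/decade

Each pole contributes −20 dB/decade at high frequency; each zero contributes +20 dB/decade.
Net: 0 zero(s) − 1 pole(s) → -20 dB/decade.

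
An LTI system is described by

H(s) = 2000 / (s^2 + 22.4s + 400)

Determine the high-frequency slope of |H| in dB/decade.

-40 dB/decade

Each pole contributes −20 dB/decade at high frequency; each zero contributes +20 dB/decade.
Net: 0 zero(s) − 2 pole(s) → -40 dB/decade.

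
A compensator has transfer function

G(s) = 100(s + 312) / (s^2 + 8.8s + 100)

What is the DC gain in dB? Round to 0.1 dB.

G(0) = 100·312 / 100 = 312
20 log₁₀(312) ≈ 49.88 dB

49.9 dB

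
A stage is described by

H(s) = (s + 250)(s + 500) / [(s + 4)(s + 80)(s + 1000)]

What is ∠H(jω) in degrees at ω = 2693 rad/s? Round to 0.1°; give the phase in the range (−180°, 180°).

At s = jω = j2693:
zero (s+250): 250 + j2693 → |·| = √(250²+2693²) = √7314749 ≈ 2704.6, ∠ = arctan(2693/250) ≈ 84.70°
zero (s+500): 500 + j2693 → |·| = √(500²+2693²) = √7502249 ≈ 2739, ∠ = arctan(2693/500) ≈ 79.48°
pole (s+4): 4 + j2693 → |·| = √(4²+2693²) = √7252265 ≈ 2693, ∠ = arctan(2693/4) ≈ 89.91°
pole (s+80): 80 + j2693 → |·| = √(80²+2693²) = √7258649 ≈ 2694.2, ∠ = arctan(2693/80) ≈ 88.30°
pole (s+1000): 1000 + j2693 → |·| = √(1000²+2693²) = √8252249 ≈ 2872.7, ∠ = arctan(2693/1000) ≈ 69.63°
∠H = 164.18° − 247.84° = -83.66°

-83.7°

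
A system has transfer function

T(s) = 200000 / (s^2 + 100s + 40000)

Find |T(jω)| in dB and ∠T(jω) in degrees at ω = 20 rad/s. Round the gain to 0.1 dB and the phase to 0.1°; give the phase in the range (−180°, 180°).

At s = jω = j20:
quadratic: (j20)² + 100·j20 + 40000 = 39600 + j2000 → |·| ≈ 39650, ∠ ≈ 2.89°
|T| = 200000 / 39650 ≈ 5.0441
Gain = 20 log₁₀(5.0441) ≈ 14.06 dB
∠T = 0.00° − 2.89° = -2.89°

14.1 dB, -2.9°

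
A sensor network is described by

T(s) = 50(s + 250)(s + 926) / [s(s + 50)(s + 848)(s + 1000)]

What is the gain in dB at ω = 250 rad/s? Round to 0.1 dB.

-70.7 dB

At s = jω = j250:
zero (s+250): 250 + j250 → |·| = √(250²+250²) = √125000 ≈ 353.55, ∠ = arctan(250/250) ≈ 45.00°
zero (s+926): 926 + j250 → |·| = √(926²+250²) = √919976 ≈ 959.15, ∠ = arctan(250/926) ≈ 15.11°
pole (s+50): 50 + j250 → |·| = √(50²+250²) = √65000 ≈ 254.95, ∠ = arctan(250/50) ≈ 78.69°
pole (s+848): 848 + j250 → |·| = √(848²+250²) = √781604 ≈ 884.08, ∠ = arctan(250/848) ≈ 16.43°
pole (s+1000): 1000 + j250 → |·| = √(1000²+250²) = √1062500 ≈ 1030.8, ∠ = arctan(250/1000) ≈ 14.04°
pole at origin: |s| = 250, ∠ = 90.00° (in denominator)
|T| = 50 · 3.3911e+05 / 5.8085e+10 ≈ 0.00029191
Gain = 20 log₁₀(0.00029191) ≈ -70.70 dB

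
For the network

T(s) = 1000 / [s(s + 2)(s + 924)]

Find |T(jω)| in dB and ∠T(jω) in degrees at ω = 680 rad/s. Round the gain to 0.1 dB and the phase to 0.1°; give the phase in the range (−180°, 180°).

At s = jω = j680:
pole (s+2): 2 + j680 → |·| = √(2²+680²) = √462404 ≈ 680, ∠ = arctan(680/2) ≈ 89.83°
pole (s+924): 924 + j680 → |·| = √(924²+680²) = √1316176 ≈ 1147.2, ∠ = arctan(680/924) ≈ 36.35°
pole at origin: |s| = 680, ∠ = 90.00° (in denominator)
|T| = 1000 / 5.3047e+08 ≈ 1.8851e-06
Gain = 20 log₁₀(1.8851e-06) ≈ -114.49 dB
∠T = 0.00° − 216.18° = -216.18° ≡ 143.82° (principal value)

-114.5 dB, 143.8°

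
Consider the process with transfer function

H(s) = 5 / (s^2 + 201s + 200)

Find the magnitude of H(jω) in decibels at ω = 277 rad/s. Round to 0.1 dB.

-85.5 dB

Substitute s = j277:
Numerator: 5 = 5 + j0
Denominator: (j277)^2 + 201(j277) + 200 = -76529 + j55677
|N| = √(5² + 0²) ≈ 5, ∠N ≈ 0.00°
|D| = √(76529² + 55677²) ≈ 94639, ∠D ≈ 143.96°
|H| = 5 / 94639 ≈ 5.2832e-05
Gain = 20 log₁₀(5.2832e-05) ≈ -85.54 dB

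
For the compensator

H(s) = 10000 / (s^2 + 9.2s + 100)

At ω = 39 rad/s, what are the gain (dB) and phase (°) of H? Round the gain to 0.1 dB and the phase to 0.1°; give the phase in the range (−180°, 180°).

16.7 dB, -165.8°

At s = jω = j39:
quadratic: (j39)² + 9.2·j39 + 100 = -1421 + j358.8 → |·| ≈ 1465.6, ∠ ≈ 165.83°
|H| = 10000 / 1465.6 ≈ 6.8231
Gain = 20 log₁₀(6.8231) ≈ 16.68 dB
∠H = 0.00° − 165.83° = -165.83°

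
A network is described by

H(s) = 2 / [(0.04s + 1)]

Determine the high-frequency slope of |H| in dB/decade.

-20 dB/decade

Each pole contributes −20 dB/decade at high frequency; each zero contributes +20 dB/decade.
Net: 0 zero(s) − 1 pole(s) → -20 dB/decade.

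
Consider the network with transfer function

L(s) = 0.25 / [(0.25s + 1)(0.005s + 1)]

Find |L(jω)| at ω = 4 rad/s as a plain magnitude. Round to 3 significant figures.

At ω = 4 rad/s:
pole (1 + j4·0.25) = 1 + j1 → |·| ≈ 1.4142, ∠ ≈ 45.00°
pole (1 + j4·0.005) = 1 + j0.02 → |·| ≈ 1.0002, ∠ ≈ 1.15°
|L| = 0.25 · 1 / (1.4142 · 1.0002) ≈ 0.17674

0.177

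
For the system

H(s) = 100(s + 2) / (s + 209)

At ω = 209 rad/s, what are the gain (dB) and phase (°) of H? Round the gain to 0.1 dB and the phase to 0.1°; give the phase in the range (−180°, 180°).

At s = jω = j209:
zero (s+2): 2 + j209 → |·| = √(2²+209²) = √43685 ≈ 209.01, ∠ = arctan(209/2) ≈ 89.45°
pole (s+209): 209 + j209 → |·| = √(209²+209²) = √87362 ≈ 295.57, ∠ = arctan(209/209) ≈ 45.00°
|H| = 100 · 209.01 / 295.57 ≈ 70.714
Gain = 20 log₁₀(70.714) ≈ 36.99 dB
∠H = 89.45° − 45.00° = 44.45°

37.0 dB, 44.5°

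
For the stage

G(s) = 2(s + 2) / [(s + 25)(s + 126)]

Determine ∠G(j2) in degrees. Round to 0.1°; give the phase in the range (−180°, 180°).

39.5°

At s = jω = j2:
zero (s+2): 2 + j2 → |·| = √(2²+2²) = √8 ≈ 2.8284, ∠ = arctan(2/2) ≈ 45.00°
pole (s+25): 25 + j2 → |·| = √(25²+2²) = √629 ≈ 25.08, ∠ = arctan(2/25) ≈ 4.57°
pole (s+126): 126 + j2 → |·| = √(126²+2²) = √15880 ≈ 126.02, ∠ = arctan(2/126) ≈ 0.91°
∠G = 45.00° − 5.48° = 39.52°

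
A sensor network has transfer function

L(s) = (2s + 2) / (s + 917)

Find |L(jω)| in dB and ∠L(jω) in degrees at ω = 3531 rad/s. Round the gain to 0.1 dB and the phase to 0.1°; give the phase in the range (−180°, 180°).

Substitute s = j3531:
Numerator: 2(j3531) + 2 = 2 + j7062
Denominator: (j3531) + 917 = 917 + j3531
|N| = √(2² + 7062²) ≈ 7062, ∠N ≈ 89.98°
|D| = √(917² + 3531²) ≈ 3648.1, ∠D ≈ 75.44°
|L| = 7062 / 3648.1 ≈ 1.9358
Gain = 20 log₁₀(1.9358) ≈ 5.74 dB
∠L = 89.98° − 75.44° = 14.54°

5.7 dB, 14.5°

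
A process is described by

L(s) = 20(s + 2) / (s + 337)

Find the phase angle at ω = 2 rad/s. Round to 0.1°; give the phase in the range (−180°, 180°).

44.7°

At s = jω = j2:
zero (s+2): 2 + j2 → |·| = √(2²+2²) = √8 ≈ 2.8284, ∠ = arctan(2/2) ≈ 45.00°
pole (s+337): 337 + j2 → |·| = √(337²+2²) = √113573 ≈ 337.01, ∠ = arctan(2/337) ≈ 0.34°
∠L = 45.00° − 0.34° = 44.66°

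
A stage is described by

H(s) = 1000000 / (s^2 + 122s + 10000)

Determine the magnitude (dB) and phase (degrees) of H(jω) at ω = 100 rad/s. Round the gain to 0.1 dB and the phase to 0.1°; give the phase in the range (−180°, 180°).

38.3 dB, -90.0°

At s = jω = j100:
quadratic: (j100)² + 122·j100 + 10000 = 0 + j12200 → |·| ≈ 12200, ∠ ≈ 90.00°
|H| = 1000000 / 12200 ≈ 81.967
Gain = 20 log₁₀(81.967) ≈ 38.27 dB
∠H = 0.00° − 90.00° = -90.00°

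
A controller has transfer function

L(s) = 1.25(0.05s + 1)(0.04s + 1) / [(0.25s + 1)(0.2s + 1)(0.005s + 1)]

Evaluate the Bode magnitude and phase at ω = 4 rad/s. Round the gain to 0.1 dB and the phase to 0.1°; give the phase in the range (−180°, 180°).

-2.9 dB, -64.4°

At ω = 4 rad/s:
zero (1 + j4·0.05) = 1 + j0.2 → |·| ≈ 1.0198, ∠ ≈ 11.31°
zero (1 + j4·0.04) = 1 + j0.16 → |·| ≈ 1.0127, ∠ ≈ 9.09°
pole (1 + j4·0.25) = 1 + j1 → |·| ≈ 1.4142, ∠ ≈ 45.00°
pole (1 + j4·0.2) = 1 + j0.8 → |·| ≈ 1.2806, ∠ ≈ 38.66°
pole (1 + j4·0.005) = 1 + j0.02 → |·| ≈ 1.0002, ∠ ≈ 1.15°
|L| = 1.25 · 1.0198 · 1.0127 / (1.4142 · 1.2806 · 1.0002) ≈ 0.71268
Gain = 20 log₁₀(0.71268) ≈ -2.94 dB
∠L = (11.31° + 9.09°) − (45.00° + 38.66° + 1.15°) = -64.41°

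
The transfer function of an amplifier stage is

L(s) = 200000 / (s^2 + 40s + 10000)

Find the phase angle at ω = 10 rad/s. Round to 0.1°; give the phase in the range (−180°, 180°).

-2.3°

At s = jω = j10:
quadratic: (j10)² + 40·j10 + 10000 = 9900 + j400 → |·| ≈ 9908.1, ∠ ≈ 2.31°
∠L = 0.00° − 2.31° = -2.31°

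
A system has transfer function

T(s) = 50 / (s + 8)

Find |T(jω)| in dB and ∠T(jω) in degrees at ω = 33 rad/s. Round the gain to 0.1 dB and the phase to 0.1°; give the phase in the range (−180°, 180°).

At s = jω = j33:
pole (s+8): 8 + j33 → |·| = √(8²+33²) = √1153 ≈ 33.956, ∠ = arctan(33/8) ≈ 76.37°
|T| = 50 / 33.956 ≈ 1.4725
Gain = 20 log₁₀(1.4725) ≈ 3.36 dB
∠T = 0.00° − 76.37° = -76.37°

3.4 dB, -76.4°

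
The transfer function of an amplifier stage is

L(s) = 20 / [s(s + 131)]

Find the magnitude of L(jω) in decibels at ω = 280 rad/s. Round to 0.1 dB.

-72.7 dB

At s = jω = j280:
pole (s+131): 131 + j280 → |·| = √(131²+280²) = √95561 ≈ 309.13, ∠ = arctan(280/131) ≈ 64.93°
pole at origin: |s| = 280, ∠ = 90.00° (in denominator)
|L| = 20 / 86556 ≈ 0.00023106
Gain = 20 log₁₀(0.00023106) ≈ -72.73 dB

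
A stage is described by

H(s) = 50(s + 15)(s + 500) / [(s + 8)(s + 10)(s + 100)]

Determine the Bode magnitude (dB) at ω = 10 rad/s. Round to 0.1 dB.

At s = jω = j10:
zero (s+15): 15 + j10 → |·| = √(15²+10²) = √325 ≈ 18.028, ∠ = arctan(10/15) ≈ 33.69°
zero (s+500): 500 + j10 → |·| = √(500²+10²) = √250100 ≈ 500.1, ∠ = arctan(10/500) ≈ 1.15°
pole (s+8): 8 + j10 → |·| = √(8²+10²) = √164 ≈ 12.806, ∠ = arctan(10/8) ≈ 51.34°
pole (s+10): 10 + j10 → |·| = √(10²+10²) = √200 ≈ 14.142, ∠ = arctan(10/10) ≈ 45.00°
pole (s+100): 100 + j10 → |·| = √(100²+10²) = √10100 ≈ 100.5, ∠ = arctan(10/100) ≈ 5.71°
|H| = 50 · 9015.8 / 18201 ≈ 24.767
Gain = 20 log₁₀(24.767) ≈ 27.88 dB

27.9 dB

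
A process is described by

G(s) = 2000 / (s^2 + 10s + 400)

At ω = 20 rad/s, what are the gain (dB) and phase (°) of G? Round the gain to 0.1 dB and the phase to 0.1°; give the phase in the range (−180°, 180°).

At s = jω = j20:
quadratic: (j20)² + 10·j20 + 400 = 0 + j200 → |·| ≈ 200, ∠ ≈ 90.00°
|G| = 2000 / 200 ≈ 10
Gain = 20 log₁₀(10) ≈ 20.00 dB
∠G = 0.00° − 90.00° = -90.00°

20.0 dB, -90.0°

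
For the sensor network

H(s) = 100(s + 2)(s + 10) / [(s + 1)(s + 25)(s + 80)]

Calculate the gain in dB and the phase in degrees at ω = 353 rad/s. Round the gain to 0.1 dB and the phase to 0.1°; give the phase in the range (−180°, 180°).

-11.2 dB, -75.0°

At s = jω = j353:
zero (s+2): 2 + j353 → |·| = √(2²+353²) = √124613 ≈ 353.01, ∠ = arctan(353/2) ≈ 89.68°
zero (s+10): 10 + j353 → |·| = √(10²+353²) = √124709 ≈ 353.14, ∠ = arctan(353/10) ≈ 88.38°
pole (s+1): 1 + j353 → |·| = √(1²+353²) = √124610 ≈ 353, ∠ = arctan(353/1) ≈ 89.84°
pole (s+25): 25 + j353 → |·| = √(25²+353²) = √125234 ≈ 353.88, ∠ = arctan(353/25) ≈ 85.95°
pole (s+80): 80 + j353 → |·| = √(80²+353²) = √131009 ≈ 361.95, ∠ = arctan(353/80) ≈ 77.23°
|H| = 100 · 1.2466e+05 / 4.5215e+07 ≈ 0.2757
Gain = 20 log₁₀(0.2757) ≈ -11.19 dB
∠H = 178.06° − 253.02° = -74.96°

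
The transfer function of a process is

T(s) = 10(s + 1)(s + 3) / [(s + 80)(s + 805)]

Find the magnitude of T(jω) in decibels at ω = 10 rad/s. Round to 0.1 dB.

At s = jω = j10:
zero (s+1): 1 + j10 → |·| = √(1²+10²) = √101 ≈ 10.05, ∠ = arctan(10/1) ≈ 84.29°
zero (s+3): 3 + j10 → |·| = √(3²+10²) = √109 ≈ 10.44, ∠ = arctan(10/3) ≈ 73.30°
pole (s+80): 80 + j10 → |·| = √(80²+10²) = √6500 ≈ 80.623, ∠ = arctan(10/80) ≈ 7.13°
pole (s+805): 805 + j10 → |·| = √(805²+10²) = √648125 ≈ 805.06, ∠ = arctan(10/805) ≈ 0.71°
|T| = 10 · 104.92 / 64906 ≈ 0.016165
Gain = 20 log₁₀(0.016165) ≈ -35.83 dB

-35.8 dB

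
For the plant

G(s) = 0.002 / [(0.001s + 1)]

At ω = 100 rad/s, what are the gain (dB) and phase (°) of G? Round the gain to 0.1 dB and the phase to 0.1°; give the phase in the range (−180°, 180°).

-54.0 dB, -5.7°

At ω = 100 rad/s:
pole (1 + j100·0.001) = 1 + j0.1 → |·| ≈ 1.005, ∠ ≈ 5.71°
|G| = 0.002 · 1 / (1.005) ≈ 0.00199
Gain = 20 log₁₀(0.00199) ≈ -54.02 dB
∠G = (0°) − (5.71°) = -5.71°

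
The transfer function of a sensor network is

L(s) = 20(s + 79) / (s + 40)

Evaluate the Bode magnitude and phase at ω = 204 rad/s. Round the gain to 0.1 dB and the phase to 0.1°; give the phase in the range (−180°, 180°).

26.5 dB, -10.1°

At s = jω = j204:
zero (s+79): 79 + j204 → |·| = √(79²+204²) = √47857 ≈ 218.76, ∠ = arctan(204/79) ≈ 68.83°
pole (s+40): 40 + j204 → |·| = √(40²+204²) = √43216 ≈ 207.88, ∠ = arctan(204/40) ≈ 78.91°
|L| = 20 · 218.76 / 207.88 ≈ 21.047
Gain = 20 log₁₀(21.047) ≈ 26.46 dB
∠L = 68.83° − 78.91° = -10.08°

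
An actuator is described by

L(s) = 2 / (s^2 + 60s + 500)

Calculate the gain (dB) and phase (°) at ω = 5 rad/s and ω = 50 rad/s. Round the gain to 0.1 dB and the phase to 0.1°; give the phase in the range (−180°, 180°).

ω = 5: -49.0 dB, -32.3°; ω = 50: -65.1 dB, -123.7°

Substitute s = j5:
Numerator: 2 = 2 + j0
Denominator: (j5)^2 + 60(j5) + 500 = 475 + j300
|N| = √(2² + 0²) ≈ 2, ∠N ≈ 0.00°
|D| = √(475² + 300²) ≈ 561.81, ∠D ≈ 32.28°
|L| = 2 / 561.81 ≈ 0.0035599
Gain = 20 log₁₀(0.0035599) ≈ -48.97 dB
∠L = 0.00° − 32.28° = -32.28°

Substitute s = j50:
Numerator: 2 = 2 + j0
Denominator: (j50)^2 + 60(j50) + 500 = -2000 + j3000
|N| = √(2² + 0²) ≈ 2, ∠N ≈ 0.00°
|D| = √(2000² + 3000²) ≈ 3605.6, ∠D ≈ 123.69°
|L| = 2 / 3605.6 ≈ 0.00055469
Gain = 20 log₁₀(0.00055469) ≈ -65.12 dB
∠L = 0.00° − 123.69° = -123.69°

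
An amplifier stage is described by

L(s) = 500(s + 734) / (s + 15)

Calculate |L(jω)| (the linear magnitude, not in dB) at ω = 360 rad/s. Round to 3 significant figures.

At s = jω = j360:
zero (s+734): 734 + j360 → |·| = √(734²+360²) = √668356 ≈ 817.53, ∠ = arctan(360/734) ≈ 26.13°
pole (s+15): 15 + j360 → |·| = √(15²+360²) = √129825 ≈ 360.31, ∠ = arctan(360/15) ≈ 87.61°
|L| = 500 · 817.53 / 360.31 ≈ 1134.5

1.13e+03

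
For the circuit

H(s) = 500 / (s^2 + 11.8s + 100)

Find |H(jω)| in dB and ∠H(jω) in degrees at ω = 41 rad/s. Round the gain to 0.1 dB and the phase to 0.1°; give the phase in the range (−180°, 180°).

-10.4 dB, -163.0°

At s = jω = j41:
quadratic: (j41)² + 11.8·j41 + 100 = -1581 + j483.8 → |·| ≈ 1653.4, ∠ ≈ 162.99°
|H| = 500 / 1653.4 ≈ 0.30241
Gain = 20 log₁₀(0.30241) ≈ -10.39 dB
∠H = 0.00° − 162.99° = -162.99°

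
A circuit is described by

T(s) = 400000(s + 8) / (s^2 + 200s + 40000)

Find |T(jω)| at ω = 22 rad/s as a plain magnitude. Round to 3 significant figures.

At s = jω = j22:
zero (s+8): 8 + j22 → |·| = √(8²+22²) = √548 ≈ 23.409, ∠ = arctan(22/8) ≈ 70.02°
quadratic: (j22)² + 200·j22 + 40000 = 39516 + j4400 → |·| ≈ 39760, ∠ ≈ 6.35°
|T| = 400000 · 23.409 / 39760 ≈ 235.5

236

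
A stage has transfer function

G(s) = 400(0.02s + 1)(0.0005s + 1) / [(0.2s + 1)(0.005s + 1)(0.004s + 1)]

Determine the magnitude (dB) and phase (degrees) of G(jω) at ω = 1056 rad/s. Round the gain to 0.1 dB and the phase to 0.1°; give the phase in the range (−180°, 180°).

At ω = 1056 rad/s:
zero (1 + j1056·0.02) = 1 + j21.12 → |·| ≈ 21.144, ∠ ≈ 87.29°
zero (1 + j1056·0.0005) = 1 + j0.528 → |·| ≈ 1.1308, ∠ ≈ 27.83°
pole (1 + j1056·0.2) = 1 + j211.2 → |·| ≈ 211.2, ∠ ≈ 89.73°
pole (1 + j1056·0.005) = 1 + j5.28 → |·| ≈ 5.3739, ∠ ≈ 79.28°
pole (1 + j1056·0.004) = 1 + j4.224 → |·| ≈ 4.3408, ∠ ≈ 76.68°
|G| = 400 · 21.144 · 1.1308 / (211.2 · 5.3739 · 4.3408) ≈ 1.9412
Gain = 20 log₁₀(1.9412) ≈ 5.76 dB
∠G = (87.29° + 27.83°) − (89.73° + 79.28° + 76.68°) = -130.57°

5.8 dB, -130.6°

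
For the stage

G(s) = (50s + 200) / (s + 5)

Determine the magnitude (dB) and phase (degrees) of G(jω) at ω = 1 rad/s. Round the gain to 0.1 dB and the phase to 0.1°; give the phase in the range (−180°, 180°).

32.1 dB, 2.7°

Substitute s = j1:
Numerator: 50(j1) + 200 = 200 + j50
Denominator: (j1) + 5 = 5 + j1
|N| = √(200² + 50²) ≈ 206.16, ∠N ≈ 14.04°
|D| = √(5² + 1²) ≈ 5.099, ∠D ≈ 11.31°
|G| = 206.16 / 5.099 ≈ 40.431
Gain = 20 log₁₀(40.431) ≈ 32.13 dB
∠G = 14.04° − 11.31° = 2.73°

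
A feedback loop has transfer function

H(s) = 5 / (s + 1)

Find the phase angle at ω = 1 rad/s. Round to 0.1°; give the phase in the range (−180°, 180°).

-45.0°

Substitute s = j1:
Numerator: 5 = 5 + j0
Denominator: (j1) + 1 = 1 + j1
|N| = √(5² + 0²) ≈ 5, ∠N ≈ 0.00°
|D| = √(1² + 1²) ≈ 1.4142, ∠D ≈ 45.00°
∠H = 0.00° − 45.00° = -45.00°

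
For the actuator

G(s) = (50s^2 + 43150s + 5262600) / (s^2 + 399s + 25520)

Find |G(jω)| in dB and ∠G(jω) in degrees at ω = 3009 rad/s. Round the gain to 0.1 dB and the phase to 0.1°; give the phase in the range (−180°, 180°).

34.2 dB, -8.6°

Substitute s = j3009:
Numerator: 50(j3009)^2 + 43150(j3009) + 5262600 = -447441450 + j129838350
Denominator: (j3009)^2 + 399(j3009) + 25520 = -9028561 + j1200591
|N| = √(447441450² + 129838350²) ≈ 4.659e+08, ∠N ≈ 163.82°
|D| = √(9028561² + 1200591²) ≈ 9.108e+06, ∠D ≈ 172.43°
|G| = 4.659e+08 / 9.108e+06 ≈ 51.153
Gain = 20 log₁₀(51.153) ≈ 34.18 dB
∠G = 163.82° − 172.43° = -8.61°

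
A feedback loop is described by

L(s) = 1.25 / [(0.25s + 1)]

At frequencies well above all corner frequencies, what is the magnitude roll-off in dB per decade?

Each pole contributes −20 dB/decade at high frequency; each zero contributes +20 dB/decade.
Net: 0 zero(s) − 1 pole(s) → -20 dB/decade.

-20 dB/decade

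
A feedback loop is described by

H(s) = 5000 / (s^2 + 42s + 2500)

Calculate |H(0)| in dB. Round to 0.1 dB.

6.0 dB

H(0) = 5000 / 2500 = 2
20 log₁₀(2) ≈ 6.02 dB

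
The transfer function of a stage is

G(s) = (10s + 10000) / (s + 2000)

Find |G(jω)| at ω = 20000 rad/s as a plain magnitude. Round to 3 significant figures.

Substitute s = j20000:
Numerator: 10(j20000) + 10000 = 10000 + j200000
Denominator: (j20000) + 2000 = 2000 + j20000
|N| = √(10000² + 200000²) ≈ 2.0025e+05, ∠N ≈ 87.14°
|D| = √(2000² + 20000²) ≈ 20100, ∠D ≈ 84.29°
|G| = 2.0025e+05 / 20100 ≈ 9.9627

9.96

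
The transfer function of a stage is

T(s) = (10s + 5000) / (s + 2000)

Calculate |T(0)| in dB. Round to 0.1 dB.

T(0) = 5000 / 2000 = 2.5
20 log₁₀(2.5) ≈ 7.96 dB

8.0 dB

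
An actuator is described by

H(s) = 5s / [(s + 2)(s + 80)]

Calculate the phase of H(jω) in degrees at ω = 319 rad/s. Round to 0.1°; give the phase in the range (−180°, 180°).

At s = jω = j319:
zero at origin: s = j319 → |·| = 319, ∠ = 90.00°
pole (s+2): 2 + j319 → |·| = √(2²+319²) = √101765 ≈ 319.01, ∠ = arctan(319/2) ≈ 89.64°
pole (s+80): 80 + j319 → |·| = √(80²+319²) = √108161 ≈ 328.88, ∠ = arctan(319/80) ≈ 75.92°
∠H = 90.00° − 165.56° = -75.56°

-75.6°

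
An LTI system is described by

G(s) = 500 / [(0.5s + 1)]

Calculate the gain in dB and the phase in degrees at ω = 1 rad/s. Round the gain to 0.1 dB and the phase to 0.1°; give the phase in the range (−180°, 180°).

At ω = 1 rad/s:
pole (1 + j1·0.5) = 1 + j0.5 → |·| ≈ 1.118, ∠ ≈ 26.57°
|G| = 500 · 1 / (1.118) ≈ 447.23
Gain = 20 log₁₀(447.23) ≈ 53.01 dB
∠G = (0°) − (26.57°) = -26.57°

53.0 dB, -26.6°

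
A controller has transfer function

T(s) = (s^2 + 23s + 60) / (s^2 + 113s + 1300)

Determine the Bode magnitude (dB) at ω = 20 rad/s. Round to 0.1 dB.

-12.6 dB

Substitute s = j20:
Numerator: (j20)^2 + 23(j20) + 60 = -340 + j460
Denominator: (j20)^2 + 113(j20) + 1300 = 900 + j2260
|N| = √(340² + 460²) ≈ 572.01, ∠N ≈ 126.47°
|D| = √(900² + 2260²) ≈ 2432.6, ∠D ≈ 68.29°
|T| = 572.01 / 2432.6 ≈ 0.23514
Gain = 20 log₁₀(0.23514) ≈ -12.57 dB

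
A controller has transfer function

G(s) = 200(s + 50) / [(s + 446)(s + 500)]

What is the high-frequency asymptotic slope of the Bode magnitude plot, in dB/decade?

-20 dB/decade

Each pole contributes −20 dB/decade at high frequency; each zero contributes +20 dB/decade.
Net: 1 zero(s) − 2 pole(s) → -20 dB/decade.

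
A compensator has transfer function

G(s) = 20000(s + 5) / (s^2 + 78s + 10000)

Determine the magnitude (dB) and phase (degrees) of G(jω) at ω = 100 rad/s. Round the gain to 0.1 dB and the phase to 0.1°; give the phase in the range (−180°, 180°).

48.2 dB, -2.9°

At s = jω = j100:
zero (s+5): 5 + j100 → |·| = √(5²+100²) = √10025 ≈ 100.12, ∠ = arctan(100/5) ≈ 87.14°
quadratic: (j100)² + 78·j100 + 10000 = 0 + j7800 → |·| ≈ 7800, ∠ ≈ 90.00°
|G| = 20000 · 100.12 / 7800 ≈ 256.72
Gain = 20 log₁₀(256.72) ≈ 48.19 dB
∠G = 87.14° − 90.00° = -2.86°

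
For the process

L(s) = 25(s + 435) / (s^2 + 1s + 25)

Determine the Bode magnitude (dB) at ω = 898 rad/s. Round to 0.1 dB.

At s = jω = j898:
zero (s+435): 435 + j898 → |·| = √(435²+898²) = √995629 ≈ 997.81, ∠ = arctan(898/435) ≈ 64.15°
quadratic: (j898)² + 1·j898 + 25 = -806379 + j898 → |·| ≈ 8.0638e+05, ∠ ≈ 179.94°
|L| = 25 · 997.81 / 8.0638e+05 ≈ 0.030935
Gain = 20 log₁₀(0.030935) ≈ -30.19 dB

-30.2 dB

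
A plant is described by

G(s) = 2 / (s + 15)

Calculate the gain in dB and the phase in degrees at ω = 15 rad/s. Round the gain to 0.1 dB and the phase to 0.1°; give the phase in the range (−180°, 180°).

At s = jω = j15:
pole (s+15): 15 + j15 → |·| = √(15²+15²) = √450 ≈ 21.213, ∠ = arctan(15/15) ≈ 45.00°
|G| = 2 / 21.213 ≈ 0.094282
Gain = 20 log₁₀(0.094282) ≈ -20.51 dB
∠G = 0.00° − 45.00° = -45.00°

-20.5 dB, -45.0°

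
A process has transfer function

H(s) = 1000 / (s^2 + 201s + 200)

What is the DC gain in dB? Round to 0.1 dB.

14.0 dB

H(0) = 1000 / 200 = 5
20 log₁₀(5) ≈ 13.98 dB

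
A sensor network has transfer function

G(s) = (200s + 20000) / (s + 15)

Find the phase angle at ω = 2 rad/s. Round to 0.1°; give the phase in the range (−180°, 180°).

-6.4°

Substitute s = j2:
Numerator: 200(j2) + 20000 = 20000 + j400
Denominator: (j2) + 15 = 15 + j2
|N| = √(20000² + 400²) ≈ 20004, ∠N ≈ 1.15°
|D| = √(15² + 2²) ≈ 15.133, ∠D ≈ 7.59°
∠G = 1.15° − 7.59° = -6.44°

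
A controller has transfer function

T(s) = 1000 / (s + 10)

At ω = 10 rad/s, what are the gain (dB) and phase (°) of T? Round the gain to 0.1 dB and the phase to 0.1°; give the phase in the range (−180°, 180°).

37.0 dB, -45.0°

Substitute s = j10:
Numerator: 1000 = 1000 + j0
Denominator: (j10) + 10 = 10 + j10
|N| = √(1000² + 0²) ≈ 1000, ∠N ≈ 0.00°
|D| = √(10² + 10²) ≈ 14.142, ∠D ≈ 45.00°
|T| = 1000 / 14.142 ≈ 70.711
Gain = 20 log₁₀(70.711) ≈ 36.99 dB
∠T = 0.00° − 45.00° = -45.00°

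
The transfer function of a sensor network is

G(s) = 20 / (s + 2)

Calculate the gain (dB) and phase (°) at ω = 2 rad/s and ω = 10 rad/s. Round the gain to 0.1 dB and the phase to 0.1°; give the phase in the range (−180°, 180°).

Substitute s = j2:
Numerator: 20 = 20 + j0
Denominator: (j2) + 2 = 2 + j2
|N| = √(20² + 0²) ≈ 20, ∠N ≈ 0.00°
|D| = √(2² + 2²) ≈ 2.8284, ∠D ≈ 45.00°
|G| = 20 / 2.8284 ≈ 7.0711
Gain = 20 log₁₀(7.0711) ≈ 16.99 dB
∠G = 0.00° − 45.00° = -45.00°

Substitute s = j10:
Numerator: 20 = 20 + j0
Denominator: (j10) + 2 = 2 + j10
|N| = √(20² + 0²) ≈ 20, ∠N ≈ 0.00°
|D| = √(2² + 10²) ≈ 10.198, ∠D ≈ 78.69°
|G| = 20 / 10.198 ≈ 1.9612
Gain = 20 log₁₀(1.9612) ≈ 5.85 dB
∠G = 0.00° − 78.69° = -78.69°

ω = 2: 17.0 dB, -45.0°; ω = 10: 5.9 dB, -78.7°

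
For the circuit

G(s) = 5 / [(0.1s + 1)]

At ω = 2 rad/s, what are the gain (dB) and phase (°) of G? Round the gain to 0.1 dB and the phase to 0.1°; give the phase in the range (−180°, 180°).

13.8 dB, -11.3°

At ω = 2 rad/s:
pole (1 + j2·0.1) = 1 + j0.2 → |·| ≈ 1.0198, ∠ ≈ 11.31°
|G| = 5 · 1 / (1.0198) ≈ 4.9029
Gain = 20 log₁₀(4.9029) ≈ 13.81 dB
∠G = (0°) − (11.31°) = -11.31°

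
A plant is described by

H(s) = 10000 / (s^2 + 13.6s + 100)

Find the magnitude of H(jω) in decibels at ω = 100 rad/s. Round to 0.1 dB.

At s = jω = j100:
quadratic: (j100)² + 13.6·j100 + 100 = -9900 + j1360 → |·| ≈ 9993, ∠ ≈ 172.18°
|H| = 10000 / 9993 ≈ 1.0007
Gain = 20 log₁₀(1.0007) ≈ 0.01 dB

0.0 dB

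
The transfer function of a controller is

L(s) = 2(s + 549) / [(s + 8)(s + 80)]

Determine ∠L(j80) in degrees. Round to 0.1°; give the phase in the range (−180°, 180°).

At s = jω = j80:
zero (s+549): 549 + j80 → |·| = √(549²+80²) = √307801 ≈ 554.8, ∠ = arctan(80/549) ≈ 8.29°
pole (s+8): 8 + j80 → |·| = √(8²+80²) = √6464 ≈ 80.399, ∠ = arctan(80/8) ≈ 84.29°
pole (s+80): 80 + j80 → |·| = √(80²+80²) = √12800 ≈ 113.14, ∠ = arctan(80/80) ≈ 45.00°
∠L = 8.29° − 129.29° = -121.00°

-121.0°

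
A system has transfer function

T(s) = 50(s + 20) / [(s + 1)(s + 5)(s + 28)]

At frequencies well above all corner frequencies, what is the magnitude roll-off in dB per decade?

Each pole contributes −20 dB/decade at high frequency; each zero contributes +20 dB/decade.
Net: 1 zero(s) − 3 pole(s) → -40 dB/decade.

-40 dB/decade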